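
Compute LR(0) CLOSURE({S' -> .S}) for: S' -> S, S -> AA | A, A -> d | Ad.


Start: S' -> .S
For each item with dot before a nonterminal B, add B -> .γ for every B-production
Closure: [S' -> .S, S -> .AA, S -> .A, A -> .d, A -> .Ad]


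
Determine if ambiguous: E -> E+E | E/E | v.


'v+v/v' has two parse trees (no precedence encoded between + and /)
Ambiguous


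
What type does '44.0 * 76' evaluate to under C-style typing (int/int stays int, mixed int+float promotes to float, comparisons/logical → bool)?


Operand types: float * int
Rule: mixed int/float promotes to float; int/int stays int
Result type: float


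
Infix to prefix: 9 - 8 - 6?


left-to-right (same/higher precedence on left): tree is (- (- 9 8) 6)
Prefix: - - 9 8 6


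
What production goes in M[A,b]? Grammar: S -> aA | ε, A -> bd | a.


For [A, b]: 'b' ∈ FIRST(bd)
Entry: A -> bd


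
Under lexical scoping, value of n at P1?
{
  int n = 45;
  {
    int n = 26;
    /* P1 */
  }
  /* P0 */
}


n declared in the same block as P1
n = 26


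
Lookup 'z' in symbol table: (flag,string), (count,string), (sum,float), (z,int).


Lookup 'z' → type int


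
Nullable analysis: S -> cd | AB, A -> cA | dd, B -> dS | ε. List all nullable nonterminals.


A nonterminal is nullable iff some alternative derives ε (directly, or every symbol in it is nullable)
Nullable: {B}


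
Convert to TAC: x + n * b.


Break into single-operator statements:
t1 = n * b
t2 = x + t1


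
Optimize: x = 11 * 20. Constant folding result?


11 * 20 = 220 at compile time
Optimized: x = 220


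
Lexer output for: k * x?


Scan left to right, longest-match per lexeme
Tokens: ID(k), OP(*), ID(x)


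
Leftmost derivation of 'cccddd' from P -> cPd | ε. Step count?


Derivation: P => cPd => ccPdd => cccPddd => cccddd
Steps: 4


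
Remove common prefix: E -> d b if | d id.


Common prefix: 'd'
Factored: E -> d E', E' -> b if | id


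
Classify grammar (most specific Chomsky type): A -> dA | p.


Right-linear: every RHS is a terminal or a terminal followed by one nonterminal
Classification: Type 3 (Regular)


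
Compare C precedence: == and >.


'>' is relational (level 7); '==' is equality (level 6)
Higher level binds tighter
'>' has higher precedence than '=='


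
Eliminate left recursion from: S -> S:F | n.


Left-recursive alternatives: S:F; non-recursive: n
Introduce S': S -> nS', S' -> :FS' | ε


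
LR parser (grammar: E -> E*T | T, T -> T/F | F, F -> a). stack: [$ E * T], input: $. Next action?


handle 'E*T' on top; lookahead ∈ FOLLOW(E) = {*, $}
Action: reduce (E -> E*T)


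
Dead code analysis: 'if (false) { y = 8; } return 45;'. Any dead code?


condition is constant false, so the whole block is unreachable
Dead: 'if (false) { y = 8; }'


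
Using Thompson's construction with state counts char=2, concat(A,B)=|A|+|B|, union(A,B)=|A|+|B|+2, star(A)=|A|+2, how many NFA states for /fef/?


Syntax tree has 3 char leaf(s), 0 union(s), 0 star(s)
chars contribute 3×2 = 6; each union adds +2; each star adds +2
Total: 6 + 0 + 0 = 6 states


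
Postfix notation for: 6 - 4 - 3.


Left to right (same or higher precedence on left)
Postfix: 6 4 - 3 -


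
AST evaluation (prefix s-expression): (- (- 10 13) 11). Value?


Evaluate inner: (- 10 13) = -3
Evaluate root: (- -3 11) = -14
Result: -14


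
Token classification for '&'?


Pattern: operator symbol
Type: OPERATOR


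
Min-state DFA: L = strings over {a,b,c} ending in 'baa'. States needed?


Track the longest suffix of input matching a prefix of 'baa': 4 classes (prefixes of length 0..3)
Minimal DFA: 4 states


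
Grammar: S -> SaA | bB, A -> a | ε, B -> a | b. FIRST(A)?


Per alternative of A: FIRST(a) = {a}; FIRST(ε) = {ε}
FIRST(A) = {a, ε}


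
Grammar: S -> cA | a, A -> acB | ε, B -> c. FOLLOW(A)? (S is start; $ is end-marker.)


$ ∈ FOLLOW(S). For each A -> αBβ: add FIRST(β)\{ε} to FOLLOW(B); if β nullable, add FOLLOW(A).
FOLLOW(A) = {$}


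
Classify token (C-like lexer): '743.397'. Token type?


Pattern: digits with a decimal point
Type: FLOAT_LITERAL


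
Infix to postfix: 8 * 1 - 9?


Left to right (same or higher precedence on left)
Postfix: 8 1 * 9 -


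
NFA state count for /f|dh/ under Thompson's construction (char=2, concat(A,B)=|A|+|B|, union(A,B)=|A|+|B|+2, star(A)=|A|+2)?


Syntax tree has 3 char leaf(s), 1 union(s), 0 star(s)
chars contribute 3×2 = 6; each union adds +2; each star adds +2
Total: 6 + 2 + 0 = 8 states


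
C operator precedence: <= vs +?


'+' is additive (level 9); '<=' is relational (level 7)
Higher level binds tighter
'+' has higher precedence than '<='


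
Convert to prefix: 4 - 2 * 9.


'*' binds tighter: tree is (- 4 (* 2 9))
Prefix: - 4 * 2 9


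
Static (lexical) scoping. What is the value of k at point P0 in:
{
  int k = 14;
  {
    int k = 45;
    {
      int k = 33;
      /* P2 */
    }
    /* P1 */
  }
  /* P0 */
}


k declared in the same block as P0
k = 14


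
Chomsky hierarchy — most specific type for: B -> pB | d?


Right-linear: every RHS is a terminal or a terminal followed by one nonterminal
Classification: Type 3 (Regular)


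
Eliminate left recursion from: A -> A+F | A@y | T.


Left-recursive alternatives: A+F, A@y; non-recursive: T
Introduce A': A -> TA', A' -> +FA' | @yA' | ε


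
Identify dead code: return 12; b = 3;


statement follows a return and is unreachable
Dead: 'b = 3'


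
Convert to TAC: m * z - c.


Break into single-operator statements:
t1 = m * z
t2 = t1 - c


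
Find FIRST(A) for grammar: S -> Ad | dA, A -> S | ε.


Per alternative of A: FIRST(S) = {d}; FIRST(ε) = {ε}
FIRST(A) = {d, ε}


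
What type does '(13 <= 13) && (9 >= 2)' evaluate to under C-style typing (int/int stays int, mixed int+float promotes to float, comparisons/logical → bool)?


Operand types: bool && bool
Rule: logical operators take bool operands and yield bool
Result type: bool


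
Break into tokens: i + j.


Scan left to right, longest-match per lexeme
Tokens: ID(i), OP(+), ID(j)


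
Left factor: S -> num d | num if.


Common prefix: 'num'
Factored: S -> num S', S' -> d | if


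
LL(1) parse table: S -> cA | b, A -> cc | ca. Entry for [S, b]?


For [S, b]: 'b' ∈ FIRST(b)
Entry: S -> b


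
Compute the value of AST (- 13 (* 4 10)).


Evaluate inner: (* 4 10) = 40
Evaluate root: (- 13 40) = -27
Result: -27


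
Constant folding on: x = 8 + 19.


8 + 19 = 27 at compile time
Optimized: x = 27


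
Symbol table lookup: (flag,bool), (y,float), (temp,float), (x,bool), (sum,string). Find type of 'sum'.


Lookup 'sum' → type string


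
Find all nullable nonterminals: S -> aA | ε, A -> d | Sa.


A nonterminal is nullable iff some alternative derives ε (directly, or every symbol in it is nullable)
Nullable: {S}


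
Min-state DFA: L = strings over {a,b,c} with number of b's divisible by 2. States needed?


Track (count of b) mod 2: states 0..1, accept at 0
Minimal DFA: 2 states


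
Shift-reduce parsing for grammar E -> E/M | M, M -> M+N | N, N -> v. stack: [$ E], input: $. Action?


start symbol E on stack, input exhausted
Action: accept


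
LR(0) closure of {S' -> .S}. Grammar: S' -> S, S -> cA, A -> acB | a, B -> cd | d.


Start: S' -> .S
For each item with dot before a nonterminal B, add B -> .γ for every B-production
Closure: [S' -> .S, S -> .cA]


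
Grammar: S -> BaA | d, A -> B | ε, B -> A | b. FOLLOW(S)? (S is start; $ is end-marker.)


$ ∈ FOLLOW(S). For each A -> αBβ: add FIRST(β)\{ε} to FOLLOW(B); if β nullable, add FOLLOW(A).
FOLLOW(S) = {$}


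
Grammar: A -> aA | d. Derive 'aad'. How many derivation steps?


Derivation: A => aA => aaA => aad
Steps: 3


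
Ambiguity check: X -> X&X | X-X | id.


'id&id-id' has two parse trees (no precedence encoded between & and -)
Ambiguous


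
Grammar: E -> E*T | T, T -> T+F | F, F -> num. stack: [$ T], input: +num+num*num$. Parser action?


shift '+' to continue T -> T+F
Action: shift


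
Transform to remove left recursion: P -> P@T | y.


Left-recursive alternatives: P@T; non-recursive: y
Introduce P': P -> yP', P' -> @TP' | ε


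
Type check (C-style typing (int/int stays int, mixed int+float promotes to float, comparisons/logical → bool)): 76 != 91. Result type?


Operand types: int != int
Rule: comparison yields bool
Result type: bool


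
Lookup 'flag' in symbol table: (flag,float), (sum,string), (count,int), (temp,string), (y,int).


Lookup 'flag' → type float


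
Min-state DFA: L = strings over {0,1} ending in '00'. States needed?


Track the longest suffix of input matching a prefix of '00': 3 classes (prefixes of length 0..2)
Minimal DFA: 3 states


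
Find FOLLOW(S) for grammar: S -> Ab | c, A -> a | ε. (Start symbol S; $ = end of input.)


$ ∈ FOLLOW(S). For each A -> αBβ: add FIRST(β)\{ε} to FOLLOW(B); if β nullable, add FOLLOW(A).
FOLLOW(S) = {$}


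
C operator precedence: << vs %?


'%' is multiplicative (level 10); '<<' is shift (level 8)
Higher level binds tighter
'%' has higher precedence than '<<'


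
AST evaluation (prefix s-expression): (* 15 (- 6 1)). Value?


Evaluate inner: (- 6 1) = 5
Evaluate root: (* 15 5) = 75
Result: 75


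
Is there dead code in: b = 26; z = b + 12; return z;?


b is read by z's definition; z is returned
No dead code


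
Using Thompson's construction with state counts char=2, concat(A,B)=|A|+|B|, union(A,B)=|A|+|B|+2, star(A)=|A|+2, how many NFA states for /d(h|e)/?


Syntax tree has 3 char leaf(s), 1 union(s), 0 star(s)
chars contribute 3×2 = 6; each union adds +2; each star adds +2
Total: 6 + 2 + 0 = 8 states


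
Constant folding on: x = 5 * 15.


5 * 15 = 75 at compile time
Optimized: x = 75


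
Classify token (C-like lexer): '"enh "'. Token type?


Pattern: double-quoted sequence
Type: STRING_LITERAL


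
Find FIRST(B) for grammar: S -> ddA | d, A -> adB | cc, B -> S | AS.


Per alternative of B: FIRST(S) = {d}; FIRST(AS) = {a, c}
FIRST(B) = {a, c, d}


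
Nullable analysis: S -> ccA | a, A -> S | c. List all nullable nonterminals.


A nonterminal is nullable iff some alternative derives ε (directly, or every symbol in it is nullable)
Nullable: {}


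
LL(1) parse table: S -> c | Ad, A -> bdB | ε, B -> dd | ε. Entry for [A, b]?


For [A, b]: 'b' ∈ FIRST(bdB)
Entry: A -> bdB


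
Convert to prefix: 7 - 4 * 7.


'*' binds tighter: tree is (- 7 (* 4 7))
Prefix: - 7 * 4 7


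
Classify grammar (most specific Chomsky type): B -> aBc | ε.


Single nonterminal LHS, but a^n c^n is not regular
Classification: Type 2 (Context-Free)


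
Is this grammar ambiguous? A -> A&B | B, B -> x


precedence layered via separate nonterminal B: deterministic
Unambiguous


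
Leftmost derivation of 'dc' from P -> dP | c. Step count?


Derivation: P => dP => dc
Steps: 2


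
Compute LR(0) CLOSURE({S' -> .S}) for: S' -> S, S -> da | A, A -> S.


Start: S' -> .S
For each item with dot before a nonterminal B, add B -> .γ for every B-production
Closure: [S' -> .S, S -> .da, S -> .A, A -> .S]


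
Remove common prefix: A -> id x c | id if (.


Common prefix: 'id'
Factored: A -> id A', A' -> x c | if (


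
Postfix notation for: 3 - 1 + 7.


Left to right (same or higher precedence on left)
Postfix: 3 1 - 7 +


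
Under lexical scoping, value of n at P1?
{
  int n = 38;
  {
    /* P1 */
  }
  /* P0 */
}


P1's block does not declare n; resolves to the enclosing declaration at depth 0
n = 38


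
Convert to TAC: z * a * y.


Break into single-operator statements:
t1 = z * a
t2 = t1 * y


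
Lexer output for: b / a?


Scan left to right, longest-match per lexeme
Tokens: ID(b), OP(/), ID(a)


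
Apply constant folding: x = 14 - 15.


14 - 15 = -1 at compile time
Optimized: x = -1


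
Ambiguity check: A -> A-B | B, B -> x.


precedence layered via separate nonterminal B: deterministic
Unambiguous


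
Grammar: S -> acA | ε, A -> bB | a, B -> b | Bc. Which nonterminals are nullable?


A nonterminal is nullable iff some alternative derives ε (directly, or every symbol in it is nullable)
Nullable: {S}


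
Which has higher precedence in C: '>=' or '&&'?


'>=' is relational (level 7); '&&' is logical AND (level 2)
Higher level binds tighter
'>=' has higher precedence than '&&'


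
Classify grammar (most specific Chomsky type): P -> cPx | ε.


Single nonterminal LHS, but c^n x^n is not regular
Classification: Type 2 (Context-Free)


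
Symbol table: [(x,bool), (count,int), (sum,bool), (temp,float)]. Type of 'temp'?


Lookup 'temp' → type float


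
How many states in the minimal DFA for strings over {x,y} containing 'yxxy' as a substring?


KMP-style automaton: 4 progress states + 1 absorbing accept = 5
Minimal DFA: 5 states


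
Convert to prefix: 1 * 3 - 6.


left-to-right (same/higher precedence on left): tree is (- (* 1 3) 6)
Prefix: - * 1 3 6


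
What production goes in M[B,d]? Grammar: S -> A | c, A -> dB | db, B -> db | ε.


For [B, d]: 'd' ∈ FIRST(db)
Entry: B -> db


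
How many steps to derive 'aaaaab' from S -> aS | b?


Derivation: S => aS => aaS => aaaS => aaaaS => aaaaaS => aaaaab
Steps: 6


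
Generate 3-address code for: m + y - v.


Break into single-operator statements:
t1 = m + y
t2 = t1 - v


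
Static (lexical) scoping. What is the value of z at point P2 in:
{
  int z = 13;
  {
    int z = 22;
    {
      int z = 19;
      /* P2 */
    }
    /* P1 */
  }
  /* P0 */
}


z declared in the same block as P2
z = 19


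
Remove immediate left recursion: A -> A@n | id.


Left-recursive alternatives: A@n; non-recursive: id
Introduce A': A -> idA', A' -> @nA' | ε


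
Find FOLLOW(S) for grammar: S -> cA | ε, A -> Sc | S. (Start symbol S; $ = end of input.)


$ ∈ FOLLOW(S). For each A -> αBβ: add FIRST(β)\{ε} to FOLLOW(B); if β nullable, add FOLLOW(A).
FOLLOW(S) = {$, c}


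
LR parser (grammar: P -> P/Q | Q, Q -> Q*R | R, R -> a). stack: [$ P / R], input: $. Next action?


'R' (not preceded by Q*) is the handle for Q -> R
Action: reduce (Q -> R)


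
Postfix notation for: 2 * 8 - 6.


Left to right (same or higher precedence on left)
Postfix: 2 8 * 6 -


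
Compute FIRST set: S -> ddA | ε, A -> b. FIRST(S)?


Per alternative of S: FIRST(ddA) = {d}; FIRST(ε) = {ε}
FIRST(S) = {d, ε}


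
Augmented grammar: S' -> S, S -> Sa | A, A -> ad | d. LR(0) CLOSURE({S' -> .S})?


Start: S' -> .S
For each item with dot before a nonterminal B, add B -> .γ for every B-production
Closure: [S' -> .S, S -> .Sa, S -> .A, A -> .ad, A -> .d]


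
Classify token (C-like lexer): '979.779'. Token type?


Pattern: digits with a decimal point
Type: FLOAT_LITERAL


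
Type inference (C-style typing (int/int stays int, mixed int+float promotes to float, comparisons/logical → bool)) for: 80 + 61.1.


Operand types: int + float
Rule: mixed int/float promotes to float; int/int stays int
Result type: float


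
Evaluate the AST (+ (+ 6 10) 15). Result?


Evaluate inner: (+ 6 10) = 16
Evaluate root: (+ 16 15) = 31
Result: 31


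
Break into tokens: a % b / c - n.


Scan left to right, longest-match per lexeme
Tokens: ID(a), OP(%), ID(b), OP(/), ID(c), OP(-), ID(n)


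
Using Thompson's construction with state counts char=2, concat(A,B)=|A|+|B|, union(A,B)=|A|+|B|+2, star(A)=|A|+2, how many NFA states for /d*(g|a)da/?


Syntax tree has 5 char leaf(s), 1 union(s), 1 star(s)
chars contribute 5×2 = 10; each union adds +2; each star adds +2
Total: 10 + 2 + 2 = 14 states


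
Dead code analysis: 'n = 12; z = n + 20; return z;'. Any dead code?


n is read by z's definition; z is returned
No dead code


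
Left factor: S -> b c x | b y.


Common prefix: 'b'
Factored: S -> b S', S' -> c x | y


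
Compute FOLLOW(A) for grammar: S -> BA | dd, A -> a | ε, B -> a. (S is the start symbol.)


$ ∈ FOLLOW(S). For each A -> αBβ: add FIRST(β)\{ε} to FOLLOW(B); if β nullable, add FOLLOW(A).
FOLLOW(A) = {$}


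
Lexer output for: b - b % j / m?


Scan left to right, longest-match per lexeme
Tokens: ID(b), OP(-), ID(b), OP(%), ID(j), OP(/), ID(m)


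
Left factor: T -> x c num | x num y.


Common prefix: 'x'
Factored: T -> x T', T' -> c num | num y


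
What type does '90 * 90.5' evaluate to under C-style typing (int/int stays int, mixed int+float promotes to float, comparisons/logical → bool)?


Operand types: int * float
Rule: mixed int/float promotes to float; int/int stays int
Result type: float


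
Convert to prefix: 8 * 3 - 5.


left-to-right (same/higher precedence on left): tree is (- (* 8 3) 5)
Prefix: - * 8 3 5


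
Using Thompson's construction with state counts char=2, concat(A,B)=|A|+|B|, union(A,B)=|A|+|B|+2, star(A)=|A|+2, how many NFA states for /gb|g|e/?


Syntax tree has 4 char leaf(s), 2 union(s), 0 star(s)
chars contribute 4×2 = 8; each union adds +2; each star adds +2
Total: 8 + 4 + 0 = 12 states


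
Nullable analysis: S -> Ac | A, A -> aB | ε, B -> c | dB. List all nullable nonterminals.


A nonterminal is nullable iff some alternative derives ε (directly, or every symbol in it is nullable)
Nullable: {A, S}


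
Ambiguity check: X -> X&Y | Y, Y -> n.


precedence layered via separate nonterminal Y: deterministic
Unambiguous


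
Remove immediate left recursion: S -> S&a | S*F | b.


Left-recursive alternatives: S&a, S*F; non-recursive: b
Introduce S': S -> bS', S' -> &aS' | *FS' | ε


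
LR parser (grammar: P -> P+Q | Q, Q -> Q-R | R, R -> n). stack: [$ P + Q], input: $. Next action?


handle 'P+Q' on top; lookahead ∈ FOLLOW(P) = {+, $}
Action: reduce (P -> P+Q)


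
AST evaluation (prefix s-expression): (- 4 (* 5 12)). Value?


Evaluate inner: (* 5 12) = 60
Evaluate root: (- 4 60) = -56
Result: -56


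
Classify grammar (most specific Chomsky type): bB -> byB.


LHS has context (more than one symbol) and |LHS| ≤ |RHS|
Classification: Type 1 (Context-Sensitive)


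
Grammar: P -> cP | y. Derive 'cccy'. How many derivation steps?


Derivation: P => cP => ccP => cccP => cccy
Steps: 4


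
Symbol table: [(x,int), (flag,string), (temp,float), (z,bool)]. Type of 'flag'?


Lookup 'flag' → type string


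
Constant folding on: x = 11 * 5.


11 * 5 = 55 at compile time
Optimized: x = 55


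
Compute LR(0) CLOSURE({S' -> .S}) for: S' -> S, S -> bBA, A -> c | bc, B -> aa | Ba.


Start: S' -> .S
For each item with dot before a nonterminal B, add B -> .γ for every B-production
Closure: [S' -> .S, S -> .bBA]


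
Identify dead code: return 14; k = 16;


statement follows a return and is unreachable
Dead: 'k = 16'


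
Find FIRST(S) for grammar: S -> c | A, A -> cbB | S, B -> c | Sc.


Per alternative of S: FIRST(c) = {c}; FIRST(A) = {c}
FIRST(S) = {c}


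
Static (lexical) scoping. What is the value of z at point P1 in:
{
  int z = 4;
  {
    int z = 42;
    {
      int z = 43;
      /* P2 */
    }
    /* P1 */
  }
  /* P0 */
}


z declared in the same block as P1
z = 42


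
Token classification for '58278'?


Pattern: digits only
Type: INTEGER_LITERAL


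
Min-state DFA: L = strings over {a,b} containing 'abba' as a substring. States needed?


KMP-style automaton: 4 progress states + 1 absorbing accept = 5
Minimal DFA: 5 states


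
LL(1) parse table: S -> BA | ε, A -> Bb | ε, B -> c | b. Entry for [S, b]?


For [S, b]: 'b' ∈ FIRST(BA)
Entry: S -> BA


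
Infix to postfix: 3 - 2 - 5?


Left to right (same or higher precedence on left)
Postfix: 3 2 - 5 -


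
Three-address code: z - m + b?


Break into single-operator statements:
t1 = z - m
t2 = t1 + b


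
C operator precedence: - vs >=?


'-' is additive (level 9); '>=' is relational (level 7)
Higher level binds tighter
'-' has higher precedence than '>='


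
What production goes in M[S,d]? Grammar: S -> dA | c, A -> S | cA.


For [S, d]: 'd' ∈ FIRST(dA)
Entry: S -> dA


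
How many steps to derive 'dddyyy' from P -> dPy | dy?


Derivation: P => dPy => ddPyy => dddyyy
Steps: 3


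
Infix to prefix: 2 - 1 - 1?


left-to-right (same/higher precedence on left): tree is (- (- 2 1) 1)
Prefix: - - 2 1 1


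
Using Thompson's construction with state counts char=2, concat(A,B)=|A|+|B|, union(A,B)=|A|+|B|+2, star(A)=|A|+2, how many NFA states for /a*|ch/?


Syntax tree has 3 char leaf(s), 1 union(s), 1 star(s)
chars contribute 3×2 = 6; each union adds +2; each star adds +2
Total: 6 + 2 + 2 = 10 states


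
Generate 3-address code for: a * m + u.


Break into single-operator statements:
t1 = a * m
t2 = t1 + u


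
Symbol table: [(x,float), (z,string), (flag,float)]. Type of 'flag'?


Lookup 'flag' → type float


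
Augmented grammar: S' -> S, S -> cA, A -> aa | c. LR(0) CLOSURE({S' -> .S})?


Start: S' -> .S
For each item with dot before a nonterminal B, add B -> .γ for every B-production
Closure: [S' -> .S, S -> .cA]


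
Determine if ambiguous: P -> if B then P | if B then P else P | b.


dangling else: 'if B then if B then b else b' parses two ways
Ambiguous


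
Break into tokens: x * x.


Scan left to right, longest-match per lexeme
Tokens: ID(x), OP(*), ID(x)


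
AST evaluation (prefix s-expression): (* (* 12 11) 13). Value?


Evaluate inner: (* 12 11) = 132
Evaluate root: (* 132 13) = 1716
Result: 1716


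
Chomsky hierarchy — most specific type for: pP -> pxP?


LHS has context (more than one symbol) and |LHS| ≤ |RHS|
Classification: Type 1 (Context-Sensitive)


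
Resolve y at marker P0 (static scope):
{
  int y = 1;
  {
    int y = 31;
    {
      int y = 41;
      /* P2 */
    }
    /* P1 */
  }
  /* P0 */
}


y declared in the same block as P0
y = 1


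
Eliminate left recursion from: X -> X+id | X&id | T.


Left-recursive alternatives: X+id, X&id; non-recursive: T
Introduce X': X -> TX', X' -> +idX' | &idX' | ε


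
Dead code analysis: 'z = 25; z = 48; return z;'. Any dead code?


first assignment to z is overwritten before any read
Dead: 'z = 25'


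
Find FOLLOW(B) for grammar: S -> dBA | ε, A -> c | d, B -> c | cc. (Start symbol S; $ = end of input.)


$ ∈ FOLLOW(S). For each A -> αBβ: add FIRST(β)\{ε} to FOLLOW(B); if β nullable, add FOLLOW(A).
FOLLOW(B) = {c, d}


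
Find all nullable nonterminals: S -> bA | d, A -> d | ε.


A nonterminal is nullable iff some alternative derives ε (directly, or every symbol in it is nullable)
Nullable: {A}


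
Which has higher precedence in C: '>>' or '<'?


'>>' is shift (level 8); '<' is relational (level 7)
Higher level binds tighter
'>>' has higher precedence than '<'


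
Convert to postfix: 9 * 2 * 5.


Left to right (same or higher precedence on left)
Postfix: 9 2 * 5 *


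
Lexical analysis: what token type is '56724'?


Pattern: digits only
Type: INTEGER_LITERAL


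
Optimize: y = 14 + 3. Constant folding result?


14 + 3 = 17 at compile time
Optimized: y = 17


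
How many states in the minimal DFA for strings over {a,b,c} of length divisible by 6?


Track length mod 6: states 0..5, accept at 0
Minimal DFA: 6 states


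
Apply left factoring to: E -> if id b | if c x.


Common prefix: 'if'
Factored: E -> if E', E' -> id b | c x


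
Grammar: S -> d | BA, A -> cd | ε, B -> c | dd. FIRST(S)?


Per alternative of S: FIRST(d) = {d}; FIRST(BA) = {c, d}
FIRST(S) = {c, d}


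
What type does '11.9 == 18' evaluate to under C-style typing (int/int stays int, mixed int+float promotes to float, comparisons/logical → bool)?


Operand types: float == int
Rule: comparison yields bool
Result type: bool


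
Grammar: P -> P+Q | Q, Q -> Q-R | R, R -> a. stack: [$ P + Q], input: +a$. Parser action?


handle 'P+Q' on top; lookahead ∈ FOLLOW(P) = {+, $}
Action: reduce (P -> P+Q)


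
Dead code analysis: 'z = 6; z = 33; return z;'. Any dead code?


first assignment to z is overwritten before any read
Dead: 'z = 6'


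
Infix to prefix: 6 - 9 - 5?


left-to-right (same/higher precedence on left): tree is (- (- 6 9) 5)
Prefix: - - 6 9 5


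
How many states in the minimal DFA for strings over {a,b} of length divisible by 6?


Track length mod 6: states 0..5, accept at 0
Minimal DFA: 6 states


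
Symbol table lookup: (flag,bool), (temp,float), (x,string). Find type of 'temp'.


Lookup 'temp' → type float


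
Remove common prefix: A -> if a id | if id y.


Common prefix: 'if'
Factored: A -> if A', A' -> a id | id y


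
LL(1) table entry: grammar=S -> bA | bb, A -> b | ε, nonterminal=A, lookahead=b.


For [A, b]: 'b' ∈ FIRST(b)
Entry: A -> b


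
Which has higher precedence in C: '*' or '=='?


'*' is multiplicative (level 10); '==' is equality (level 6)
Higher level binds tighter
'*' has higher precedence than '=='


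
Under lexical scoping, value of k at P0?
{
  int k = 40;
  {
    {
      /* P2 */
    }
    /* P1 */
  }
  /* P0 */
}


k declared in the same block as P0
k = 40


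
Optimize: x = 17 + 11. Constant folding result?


17 + 11 = 28 at compile time
Optimized: x = 28


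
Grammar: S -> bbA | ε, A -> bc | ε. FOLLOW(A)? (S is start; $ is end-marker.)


$ ∈ FOLLOW(S). For each A -> αBβ: add FIRST(β)\{ε} to FOLLOW(B); if β nullable, add FOLLOW(A).
FOLLOW(A) = {$}


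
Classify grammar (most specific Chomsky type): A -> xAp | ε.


Single nonterminal LHS, but x^n p^n is not regular
Classification: Type 2 (Context-Free)


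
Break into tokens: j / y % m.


Scan left to right, longest-match per lexeme
Tokens: ID(j), OP(/), ID(y), OP(%), ID(m)


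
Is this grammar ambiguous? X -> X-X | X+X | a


'a-a+a' has two parse trees (no precedence encoded between - and +)
Ambiguous


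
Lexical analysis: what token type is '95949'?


Pattern: digits only
Type: INTEGER_LITERAL


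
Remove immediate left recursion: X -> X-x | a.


Left-recursive alternatives: X-x; non-recursive: a
Introduce X': X -> aX', X' -> -xX' | ε


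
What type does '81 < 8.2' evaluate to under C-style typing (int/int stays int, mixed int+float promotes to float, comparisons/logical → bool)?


Operand types: int < float
Rule: comparison yields bool
Result type: bool


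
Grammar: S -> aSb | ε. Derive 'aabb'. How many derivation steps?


Derivation: S => aSb => aaSbb => aabb
Steps: 3


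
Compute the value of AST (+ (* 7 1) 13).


Evaluate inner: (* 7 1) = 7
Evaluate root: (+ 7 13) = 20
Result: 20


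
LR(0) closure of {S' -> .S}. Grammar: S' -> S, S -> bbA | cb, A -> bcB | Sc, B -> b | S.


Start: S' -> .S
For each item with dot before a nonterminal B, add B -> .γ for every B-production
Closure: [S' -> .S, S -> .bbA, S -> .cb]


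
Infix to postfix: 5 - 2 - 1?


Left to right (same or higher precedence on left)
Postfix: 5 2 - 1 -


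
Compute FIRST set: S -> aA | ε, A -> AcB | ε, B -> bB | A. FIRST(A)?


Per alternative of A: FIRST(AcB) = {c}; FIRST(ε) = {ε}
FIRST(A) = {c, ε}


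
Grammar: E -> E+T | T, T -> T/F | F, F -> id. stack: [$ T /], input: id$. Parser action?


no handle; shift 'id'
Action: shift


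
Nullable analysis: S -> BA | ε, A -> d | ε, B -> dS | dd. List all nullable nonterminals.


A nonterminal is nullable iff some alternative derives ε (directly, or every symbol in it is nullable)
Nullable: {A, S}


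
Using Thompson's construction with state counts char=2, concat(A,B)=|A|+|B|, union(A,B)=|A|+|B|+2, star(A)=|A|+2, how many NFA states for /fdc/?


Syntax tree has 3 char leaf(s), 0 union(s), 0 star(s)
chars contribute 3×2 = 6; each union adds +2; each star adds +2
Total: 6 + 0 + 0 = 6 states


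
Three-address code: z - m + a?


Break into single-operator statements:
t1 = z - m
t2 = t1 + a


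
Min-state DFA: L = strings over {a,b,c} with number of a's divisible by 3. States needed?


Track (count of a) mod 3: states 0..2, accept at 0
Minimal DFA: 3 states


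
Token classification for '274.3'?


Pattern: digits with a decimal point
Type: FLOAT_LITERAL


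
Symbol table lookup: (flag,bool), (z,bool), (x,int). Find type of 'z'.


Lookup 'z' → type bool


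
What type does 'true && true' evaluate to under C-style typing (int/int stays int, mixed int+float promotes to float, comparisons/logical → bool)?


Operand types: bool && bool
Rule: logical operators take bool operands and yield bool
Result type: bool


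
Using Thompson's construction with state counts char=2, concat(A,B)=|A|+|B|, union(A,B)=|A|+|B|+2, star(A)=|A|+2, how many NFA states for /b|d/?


Syntax tree has 2 char leaf(s), 1 union(s), 0 star(s)
chars contribute 2×2 = 4; each union adds +2; each star adds +2
Total: 4 + 2 + 0 = 6 states


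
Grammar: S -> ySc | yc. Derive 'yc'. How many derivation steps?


Derivation: S => yc
Steps: 1


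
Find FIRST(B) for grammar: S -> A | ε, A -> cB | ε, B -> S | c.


Per alternative of B: FIRST(S) = {c, ε}; FIRST(c) = {c}
FIRST(B) = {c, ε}


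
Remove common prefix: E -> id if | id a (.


Common prefix: 'id'
Factored: E -> id E', E' -> if | a (


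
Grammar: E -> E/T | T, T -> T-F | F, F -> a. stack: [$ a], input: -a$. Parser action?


'a' on top is the handle for F -> a
Action: reduce (F -> a)


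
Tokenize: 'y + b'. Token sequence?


Scan left to right, longest-match per lexeme
Tokens: ID(y), OP(+), ID(b)


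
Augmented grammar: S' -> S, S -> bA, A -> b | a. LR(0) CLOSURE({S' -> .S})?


Start: S' -> .S
For each item with dot before a nonterminal B, add B -> .γ for every B-production
Closure: [S' -> .S, S -> .bA]


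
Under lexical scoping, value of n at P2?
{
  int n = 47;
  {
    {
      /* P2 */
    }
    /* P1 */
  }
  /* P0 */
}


P2's block does not declare n; resolves to the enclosing declaration at depth 0
n = 47


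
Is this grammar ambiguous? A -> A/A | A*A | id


'id/id*id' has two parse trees (no precedence encoded between / and *)
Ambiguous


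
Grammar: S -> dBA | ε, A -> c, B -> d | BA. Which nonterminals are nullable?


A nonterminal is nullable iff some alternative derives ε (directly, or every symbol in it is nullable)
Nullable: {S}


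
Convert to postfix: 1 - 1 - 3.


Left to right (same or higher precedence on left)
Postfix: 1 1 - 3 -


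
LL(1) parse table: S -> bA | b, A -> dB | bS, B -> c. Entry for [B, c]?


For [B, c]: 'c' ∈ FIRST(c)
Entry: B -> c


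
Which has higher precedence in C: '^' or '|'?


'^' is bitwise XOR (level 4); '|' is bitwise OR (level 3)
Higher level binds tighter
'^' has higher precedence than '|'


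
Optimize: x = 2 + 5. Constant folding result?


2 + 5 = 7 at compile time
Optimized: x = 7


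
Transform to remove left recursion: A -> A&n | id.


Left-recursive alternatives: A&n; non-recursive: id
Introduce A': A -> idA', A' -> &nA' | ε


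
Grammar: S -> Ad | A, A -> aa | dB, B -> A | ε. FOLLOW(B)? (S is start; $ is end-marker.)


$ ∈ FOLLOW(S). For each A -> αBβ: add FIRST(β)\{ε} to FOLLOW(B); if β nullable, add FOLLOW(A).
FOLLOW(B) = {$, d}


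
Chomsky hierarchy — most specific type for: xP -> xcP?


LHS has context (more than one symbol) and |LHS| ≤ |RHS|
Classification: Type 1 (Context-Sensitive)


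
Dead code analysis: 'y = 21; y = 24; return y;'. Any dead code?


first assignment to y is overwritten before any read
Dead: 'y = 21'


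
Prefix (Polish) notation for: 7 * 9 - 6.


left-to-right (same/higher precedence on left): tree is (- (* 7 9) 6)
Prefix: - * 7 9 6


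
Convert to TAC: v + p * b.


Break into single-operator statements:
t1 = p * b
t2 = v + t1


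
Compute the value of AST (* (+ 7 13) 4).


Evaluate inner: (+ 7 13) = 20
Evaluate root: (* 20 4) = 80
Result: 80


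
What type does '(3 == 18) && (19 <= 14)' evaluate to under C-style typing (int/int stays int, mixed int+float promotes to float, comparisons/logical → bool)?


Operand types: bool && bool
Rule: logical operators take bool operands and yield bool
Result type: bool


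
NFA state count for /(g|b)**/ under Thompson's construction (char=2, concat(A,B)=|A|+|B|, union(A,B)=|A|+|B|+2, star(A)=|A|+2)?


Syntax tree has 2 char leaf(s), 1 union(s), 2 star(s)
chars contribute 2×2 = 4; each union adds +2; each star adds +2
Total: 4 + 2 + 4 = 10 states


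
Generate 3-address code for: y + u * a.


Break into single-operator statements:
t1 = u * a
t2 = y + t1


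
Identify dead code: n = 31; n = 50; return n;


first assignment to n is overwritten before any read
Dead: 'n = 31'


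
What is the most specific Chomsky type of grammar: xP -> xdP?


LHS has context (more than one symbol) and |LHS| ≤ |RHS|
Classification: Type 1 (Context-Sensitive)


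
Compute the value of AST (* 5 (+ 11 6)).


Evaluate inner: (+ 11 6) = 17
Evaluate root: (* 5 17) = 85
Result: 85


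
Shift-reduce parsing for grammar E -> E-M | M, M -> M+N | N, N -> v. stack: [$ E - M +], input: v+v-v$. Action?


no handle; shift 'v'
Action: shift


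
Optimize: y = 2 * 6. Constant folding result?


2 * 6 = 12 at compile time
Optimized: y = 12


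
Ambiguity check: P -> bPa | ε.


balanced b^n…a^n: each string has a unique parse
Unambiguous


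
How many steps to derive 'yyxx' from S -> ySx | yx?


Derivation: S => ySx => yyxx
Steps: 2


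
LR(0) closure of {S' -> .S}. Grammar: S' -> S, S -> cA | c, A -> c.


Start: S' -> .S
For each item with dot before a nonterminal B, add B -> .γ for every B-production
Closure: [S' -> .S, S -> .cA, S -> .c]


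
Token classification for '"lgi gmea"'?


Pattern: double-quoted sequence
Type: STRING_LITERAL


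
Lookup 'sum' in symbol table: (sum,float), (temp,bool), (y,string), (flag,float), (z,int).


Lookup 'sum' → type float


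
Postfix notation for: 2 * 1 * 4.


Left to right (same or higher precedence on left)
Postfix: 2 1 * 4 *


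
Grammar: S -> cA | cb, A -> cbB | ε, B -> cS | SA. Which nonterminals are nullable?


A nonterminal is nullable iff some alternative derives ε (directly, or every symbol in it is nullable)
Nullable: {A}


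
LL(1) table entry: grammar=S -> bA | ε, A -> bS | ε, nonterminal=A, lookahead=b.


For [A, b]: 'b' ∈ FIRST(bS)
Entry: A -> bS


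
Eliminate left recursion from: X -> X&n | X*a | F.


Left-recursive alternatives: X&n, X*a; non-recursive: F
Introduce X': X -> FX', X' -> &nX' | *aX' | ε


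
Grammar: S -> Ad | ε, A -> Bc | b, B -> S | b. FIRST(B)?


Per alternative of B: FIRST(S) = {b, c, ε}; FIRST(b) = {b}
FIRST(B) = {b, c, ε}


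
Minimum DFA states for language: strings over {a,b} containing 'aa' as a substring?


KMP-style automaton: 2 progress states + 1 absorbing accept = 3
Minimal DFA: 3 states


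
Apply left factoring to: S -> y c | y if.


Common prefix: 'y'
Factored: S -> y S', S' -> c | if


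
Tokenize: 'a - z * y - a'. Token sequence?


Scan left to right, longest-match per lexeme
Tokens: ID(a), OP(-), ID(z), OP(*), ID(y), OP(-), ID(a)


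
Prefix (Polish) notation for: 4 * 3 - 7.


left-to-right (same/higher precedence on left): tree is (- (* 4 3) 7)
Prefix: - * 4 3 7


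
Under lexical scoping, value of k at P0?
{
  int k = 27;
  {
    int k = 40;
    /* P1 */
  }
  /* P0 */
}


k declared in the same block as P0
k = 27


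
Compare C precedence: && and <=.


'<=' is relational (level 7); '&&' is logical AND (level 2)
Higher level binds tighter
'<=' has higher precedence than '&&'


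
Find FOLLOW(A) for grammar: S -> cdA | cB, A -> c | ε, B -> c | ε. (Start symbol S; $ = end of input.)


$ ∈ FOLLOW(S). For each A -> αBβ: add FIRST(β)\{ε} to FOLLOW(B); if β nullable, add FOLLOW(A).
FOLLOW(A) = {$}


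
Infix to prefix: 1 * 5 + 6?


left-to-right (same/higher precedence on left): tree is (+ (* 1 5) 6)
Prefix: + * 1 5 6


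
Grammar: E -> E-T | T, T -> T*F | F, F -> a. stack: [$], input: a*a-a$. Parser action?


no handle on stack; shift 'a'
Action: shift


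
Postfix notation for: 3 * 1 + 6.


Left to right (same or higher precedence on left)
Postfix: 3 1 * 6 +


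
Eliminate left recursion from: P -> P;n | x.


Left-recursive alternatives: P;n; non-recursive: x
Introduce P': P -> xP', P' -> ;nP' | ε


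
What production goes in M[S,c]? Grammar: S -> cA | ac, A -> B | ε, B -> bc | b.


For [S, c]: 'c' ∈ FIRST(cA)
Entry: S -> cA


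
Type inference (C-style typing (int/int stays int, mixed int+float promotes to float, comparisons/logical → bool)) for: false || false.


Operand types: bool || bool
Rule: logical operators take bool operands and yield bool
Result type: bool


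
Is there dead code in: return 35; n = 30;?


statement follows a return and is unreachable
Dead: 'n = 30'


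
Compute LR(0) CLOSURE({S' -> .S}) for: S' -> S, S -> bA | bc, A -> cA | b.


Start: S' -> .S
For each item with dot before a nonterminal B, add B -> .γ for every B-production
Closure: [S' -> .S, S -> .bA, S -> .bc]


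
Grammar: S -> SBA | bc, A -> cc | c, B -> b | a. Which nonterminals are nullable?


A nonterminal is nullable iff some alternative derives ε (directly, or every symbol in it is nullable)
Nullable: {}


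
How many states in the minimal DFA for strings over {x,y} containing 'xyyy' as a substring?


KMP-style automaton: 4 progress states + 1 absorbing accept = 5
Minimal DFA: 5 states


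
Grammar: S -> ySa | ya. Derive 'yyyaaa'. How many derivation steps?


Derivation: S => ySa => yySaa => yyyaaa
Steps: 3


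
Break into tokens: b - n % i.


Scan left to right, longest-match per lexeme
Tokens: ID(b), OP(-), ID(n), OP(%), ID(i)


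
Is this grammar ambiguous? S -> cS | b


right-linear, alternatives start with distinct terminals 'c' vs 'b': unique leftmost derivation
Unambiguous


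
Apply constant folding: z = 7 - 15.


7 - 15 = -8 at compile time
Optimized: z = -8


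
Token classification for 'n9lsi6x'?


Pattern: letter/underscore followed by alphanumerics, not a keyword
Type: IDENTIFIER


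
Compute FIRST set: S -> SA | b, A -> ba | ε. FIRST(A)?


Per alternative of A: FIRST(ba) = {b}; FIRST(ε) = {ε}
FIRST(A) = {b, ε}


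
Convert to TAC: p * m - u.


Break into single-operator statements:
t1 = p * m
t2 = t1 - u


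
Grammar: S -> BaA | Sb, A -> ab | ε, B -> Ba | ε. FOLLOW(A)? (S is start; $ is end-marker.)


$ ∈ FOLLOW(S). For each A -> αBβ: add FIRST(β)\{ε} to FOLLOW(B); if β nullable, add FOLLOW(A).
FOLLOW(A) = {$, b}


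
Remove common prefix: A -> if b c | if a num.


Common prefix: 'if'
Factored: A -> if A', A' -> b c | a num


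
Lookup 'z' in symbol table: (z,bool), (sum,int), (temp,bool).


Lookup 'z' → type bool


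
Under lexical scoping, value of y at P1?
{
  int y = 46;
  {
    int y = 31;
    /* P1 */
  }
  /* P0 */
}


y declared in the same block as P1
y = 31


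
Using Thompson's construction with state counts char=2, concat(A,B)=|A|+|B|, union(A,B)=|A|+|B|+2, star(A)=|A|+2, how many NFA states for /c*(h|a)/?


Syntax tree has 3 char leaf(s), 1 union(s), 1 star(s)
chars contribute 3×2 = 6; each union adds +2; each star adds +2
Total: 6 + 2 + 2 = 10 states
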